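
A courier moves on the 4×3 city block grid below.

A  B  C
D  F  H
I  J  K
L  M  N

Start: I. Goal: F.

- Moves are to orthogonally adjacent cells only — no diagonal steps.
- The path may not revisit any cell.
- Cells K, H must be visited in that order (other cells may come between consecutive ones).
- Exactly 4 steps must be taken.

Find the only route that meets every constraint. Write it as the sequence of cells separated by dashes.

I - J - K - H - F

The waypoints must appear in the order K, H, with no cell reused.
Route from I: right 2 to K, up 1 to H, left 1 to F — 4 moves in all.
Check: order respected (K at step 2, H at step 3); 4 moves as required.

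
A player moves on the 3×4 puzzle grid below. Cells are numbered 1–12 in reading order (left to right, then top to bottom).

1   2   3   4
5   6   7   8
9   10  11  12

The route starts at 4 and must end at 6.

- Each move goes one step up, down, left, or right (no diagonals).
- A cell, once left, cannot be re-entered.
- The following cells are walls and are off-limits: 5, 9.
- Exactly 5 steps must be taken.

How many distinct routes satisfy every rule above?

Need simple routes of exactly 5 moves from 4 to 6 (Manhattan distance 3, so 1 moves are spent on a detour and 1 undoing it).
Enumerating: 4 8 12 11 7 6 | 4 8 12 11 10 6 | 4 8 7 3 2 6 | 4 8 7 11 10 6 | 4 3 7 11 10 6.
That gives 5 routes.

5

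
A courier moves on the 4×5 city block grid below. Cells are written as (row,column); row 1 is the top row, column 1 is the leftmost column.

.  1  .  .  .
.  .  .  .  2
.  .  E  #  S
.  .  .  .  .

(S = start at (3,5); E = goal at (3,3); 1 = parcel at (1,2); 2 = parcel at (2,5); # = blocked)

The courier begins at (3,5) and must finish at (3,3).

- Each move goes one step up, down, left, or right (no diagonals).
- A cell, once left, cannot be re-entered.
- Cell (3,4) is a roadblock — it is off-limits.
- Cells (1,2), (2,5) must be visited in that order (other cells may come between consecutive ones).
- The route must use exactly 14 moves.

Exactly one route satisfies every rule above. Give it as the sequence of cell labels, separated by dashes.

The waypoints must appear in the order (1,2), (2,5), with no cell reused.
Route from (3,5): down to (4,5), 3× left (reaching (4,2)), 3× up (reaching (1,2)), 3× right (reaching (1,5)), down to (2,5), 2× left (reaching (2,3)), down to (3,3) — 14 moves in all.
Check: order respected (1 at step 7, 2 at step 11); 14 moves as required.

(3,5) - (4,5) - (4,4) - (4,3) - (4,2) - (3,2) - (2,2) - (1,2) - (1,3) - (1,4) - (1,5) - (2,5) - (2,4) - (2,3) - (3,3)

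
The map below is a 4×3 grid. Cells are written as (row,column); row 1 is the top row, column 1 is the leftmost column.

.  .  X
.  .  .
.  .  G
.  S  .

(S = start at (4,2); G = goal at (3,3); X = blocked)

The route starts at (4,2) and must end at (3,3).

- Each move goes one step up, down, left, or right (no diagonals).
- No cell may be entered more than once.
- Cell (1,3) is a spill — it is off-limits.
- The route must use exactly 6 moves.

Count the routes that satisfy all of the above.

Need simple routes of exactly 6 moves from (4,2) to (3,3) (Manhattan distance 2, so 2 moves are spent on a detour and 2 undoing it).
Enumerating: (4,2) (3,2) (3,1) (2,1) (2,2) (2,3) (3,3) | (4,2) (4,1) (3,1) (2,1) (2,2) (3,2) (3,3) | (4,2) (4,1) (3,1) (2,1) (2,2) (2,3) (3,3) | (4,2) (4,1) (3,1) (3,2) (2,2) (2,3) (3,3).
That gives 4 routes.

4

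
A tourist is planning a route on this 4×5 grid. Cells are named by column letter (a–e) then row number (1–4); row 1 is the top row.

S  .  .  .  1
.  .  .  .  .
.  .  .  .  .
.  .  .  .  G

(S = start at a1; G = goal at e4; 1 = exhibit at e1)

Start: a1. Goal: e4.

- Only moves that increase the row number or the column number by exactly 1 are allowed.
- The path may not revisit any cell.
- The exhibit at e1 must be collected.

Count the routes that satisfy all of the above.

1

A right/down-only route from a1 to e4 makes exactly 3 down-moves and 4 right-moves in some order.
With no other constraints that would be C(7,3) = 35 routes.
Split at e1 and multiply the segment counts: a1→e1: 1; e1→e4: 1; product = 1.
That gives 1 route.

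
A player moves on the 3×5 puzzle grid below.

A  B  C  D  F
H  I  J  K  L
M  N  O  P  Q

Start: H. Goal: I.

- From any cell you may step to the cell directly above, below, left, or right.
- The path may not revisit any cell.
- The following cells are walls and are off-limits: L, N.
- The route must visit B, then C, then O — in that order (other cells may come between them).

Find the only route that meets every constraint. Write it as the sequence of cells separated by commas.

H, A, B, C, D, K, P, O, J, I

The waypoints must appear in the order B, C, O, with no cell reused.
Route from H: up 1 to A, right 3 to D, down 2 to P, left 1 to O, up 1 to J, left 1 to I — 9 moves in all.
Check: order respected (B at step 2, C at step 3, O at step 7).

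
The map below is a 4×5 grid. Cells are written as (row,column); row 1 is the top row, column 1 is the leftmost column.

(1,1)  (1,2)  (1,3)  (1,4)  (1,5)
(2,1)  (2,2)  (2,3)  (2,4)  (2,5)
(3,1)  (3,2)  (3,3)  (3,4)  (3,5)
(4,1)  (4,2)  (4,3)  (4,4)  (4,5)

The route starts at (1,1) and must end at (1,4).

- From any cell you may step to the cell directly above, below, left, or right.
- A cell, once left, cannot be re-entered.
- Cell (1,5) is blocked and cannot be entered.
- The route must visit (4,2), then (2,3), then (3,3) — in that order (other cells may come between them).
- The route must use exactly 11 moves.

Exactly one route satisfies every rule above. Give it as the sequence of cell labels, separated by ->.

(1,1) -> (2,1) -> (3,1) -> (4,1) -> (4,2) -> (3,2) -> (2,2) -> (2,3) -> (3,3) -> (3,4) -> (2,4) -> (1,4)

The waypoints must appear in the order (4,2), (2,3), (3,3), with no cell reused.
Route from (1,1): down 3 to (4,1), right 1 to (4,2), up 2 to (2,2), right 1 to (2,3), down 1 to (3,3), right 1 to (3,4), up 2 to (1,4) — 11 moves in all.
Check: order respected ((4,2) at step 4, (2,3) at step 7, (3,3) at step 8); 11 moves as required.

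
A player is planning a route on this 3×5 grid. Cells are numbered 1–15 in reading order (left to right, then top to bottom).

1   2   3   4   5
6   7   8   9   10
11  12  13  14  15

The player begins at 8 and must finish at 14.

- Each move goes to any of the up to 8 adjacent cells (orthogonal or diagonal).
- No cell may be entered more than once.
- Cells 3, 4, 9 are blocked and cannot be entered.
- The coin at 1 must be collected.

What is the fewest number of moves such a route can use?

Any route passes through 1 somewhere between 8 and 14. Summing Chebyshev distances along the two legs (8 → 1 → 14) gives a lower bound of 2 + 3 = 5 moves.
A route of 5 moves achieves this: 8 → 2 → 1 → 7 → 13 → 14.
Since 5 matches the lower bound, it is optimal.

5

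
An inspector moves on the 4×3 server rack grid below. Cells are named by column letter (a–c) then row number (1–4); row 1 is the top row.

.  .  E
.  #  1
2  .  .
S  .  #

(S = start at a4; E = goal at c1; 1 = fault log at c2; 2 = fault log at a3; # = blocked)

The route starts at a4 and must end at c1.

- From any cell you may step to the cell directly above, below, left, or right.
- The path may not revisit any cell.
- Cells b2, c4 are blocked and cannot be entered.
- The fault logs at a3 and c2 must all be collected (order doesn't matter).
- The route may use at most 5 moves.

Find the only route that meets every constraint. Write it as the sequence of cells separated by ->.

a4 -> a3 -> b3 -> c3 -> c2 -> c1

Any route must reach a3 and c2 and still end at c1 within 5 moves, so the order of the required stops is forced.
Route from a4: up 1 to a3, right 2 to c3, up 2 to c1 — 5 moves in all.
Check: all required cells visited; 5 ≤ 5 moves.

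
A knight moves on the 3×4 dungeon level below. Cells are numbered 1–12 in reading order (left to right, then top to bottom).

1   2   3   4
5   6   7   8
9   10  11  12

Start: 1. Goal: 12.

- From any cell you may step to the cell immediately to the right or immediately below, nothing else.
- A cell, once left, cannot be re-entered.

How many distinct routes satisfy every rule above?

A right/down-only route from 1 to 12 makes exactly 2 down-moves and 3 right-moves in some order.
With no other constraints that would be C(5,2) = 10 routes.
That gives 10 routes.

10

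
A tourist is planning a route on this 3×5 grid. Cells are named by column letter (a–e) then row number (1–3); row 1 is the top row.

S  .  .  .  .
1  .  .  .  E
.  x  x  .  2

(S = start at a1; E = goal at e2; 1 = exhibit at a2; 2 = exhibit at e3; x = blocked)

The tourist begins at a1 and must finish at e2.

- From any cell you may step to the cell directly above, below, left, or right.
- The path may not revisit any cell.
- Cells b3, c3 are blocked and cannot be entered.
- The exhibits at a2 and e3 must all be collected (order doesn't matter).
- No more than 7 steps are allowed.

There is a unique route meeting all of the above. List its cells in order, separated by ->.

The budget equals the shortest possible length, so every move has to be on a shortest route through the required cells.
Route from a1: down 1 to a2, right 3 to d2, down 1 to d3, right 1 to e3, up 1 to e2 — 7 moves in all.
Check: all required cells visited; 7 ≤ 7 moves.

a1 -> a2 -> b2 -> c2 -> d2 -> d3 -> e3 -> e2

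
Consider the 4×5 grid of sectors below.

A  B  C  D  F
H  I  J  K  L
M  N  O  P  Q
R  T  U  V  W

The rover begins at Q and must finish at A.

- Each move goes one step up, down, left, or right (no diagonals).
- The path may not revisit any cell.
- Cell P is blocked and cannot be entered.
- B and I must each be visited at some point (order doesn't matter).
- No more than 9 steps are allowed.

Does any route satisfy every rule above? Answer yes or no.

yes

One route that works: Q → L → K → J → I → B → A.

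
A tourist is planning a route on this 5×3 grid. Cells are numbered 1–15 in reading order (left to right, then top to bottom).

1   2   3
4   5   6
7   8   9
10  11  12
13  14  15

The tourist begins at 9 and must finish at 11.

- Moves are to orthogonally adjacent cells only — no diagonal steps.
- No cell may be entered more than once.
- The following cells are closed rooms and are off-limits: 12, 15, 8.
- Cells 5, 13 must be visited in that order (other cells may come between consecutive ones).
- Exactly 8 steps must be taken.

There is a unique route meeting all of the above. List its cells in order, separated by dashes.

The waypoints must appear in the order 5, 13, with no cell reused.
Route from 9: up 1 to 6, left 2 to 4, down 3 to 13, right 1 to 14, up 1 to 11 — 8 moves in all.
Check: order respected (5 at step 2, 13 at step 6); 8 moves as required.

9 - 6 - 5 - 4 - 7 - 10 - 13 - 14 - 11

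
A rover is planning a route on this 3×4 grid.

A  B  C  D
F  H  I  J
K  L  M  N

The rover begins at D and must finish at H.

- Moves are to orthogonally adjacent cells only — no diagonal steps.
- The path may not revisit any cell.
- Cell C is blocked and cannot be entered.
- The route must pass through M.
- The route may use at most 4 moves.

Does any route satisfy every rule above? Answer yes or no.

no

Even ignoring the no-revisit rule, getting from D to H via M needs at least 3 + 2 = 5 moves (Manhattan distance per leg), which exceeds the 4-move limit.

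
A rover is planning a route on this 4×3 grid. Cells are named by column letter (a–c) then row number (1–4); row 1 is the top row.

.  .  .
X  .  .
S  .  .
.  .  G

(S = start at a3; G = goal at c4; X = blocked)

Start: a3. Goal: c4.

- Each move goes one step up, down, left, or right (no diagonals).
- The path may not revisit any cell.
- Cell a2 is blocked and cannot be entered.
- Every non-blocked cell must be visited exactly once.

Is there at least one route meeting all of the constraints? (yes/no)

Cell a1 has only one open neighbour but is neither the start nor the goal, so a Hamiltonian route would have to both enter and leave it through the same neighbour — impossible without revisiting.

no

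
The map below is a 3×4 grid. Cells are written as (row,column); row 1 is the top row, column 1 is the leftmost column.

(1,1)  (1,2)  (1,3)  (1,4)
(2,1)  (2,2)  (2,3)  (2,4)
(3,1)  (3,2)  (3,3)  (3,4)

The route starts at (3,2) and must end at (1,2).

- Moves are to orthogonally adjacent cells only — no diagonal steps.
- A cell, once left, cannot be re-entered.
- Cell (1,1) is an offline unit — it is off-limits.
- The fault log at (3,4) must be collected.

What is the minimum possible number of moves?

6

Any route passes through (3,4) somewhere between (3,2) and (1,2). Summing Manhattan distances along the two legs ((3,2) → (3,4) → (1,2)) gives a lower bound of 2 + 4 = 6 moves.
A route of 6 moves achieves this: (3,2) → (3,3) → (3,4) → (2,4) → (1,4) → (1,3) → (1,2).
Since 6 matches the lower bound, it is optimal.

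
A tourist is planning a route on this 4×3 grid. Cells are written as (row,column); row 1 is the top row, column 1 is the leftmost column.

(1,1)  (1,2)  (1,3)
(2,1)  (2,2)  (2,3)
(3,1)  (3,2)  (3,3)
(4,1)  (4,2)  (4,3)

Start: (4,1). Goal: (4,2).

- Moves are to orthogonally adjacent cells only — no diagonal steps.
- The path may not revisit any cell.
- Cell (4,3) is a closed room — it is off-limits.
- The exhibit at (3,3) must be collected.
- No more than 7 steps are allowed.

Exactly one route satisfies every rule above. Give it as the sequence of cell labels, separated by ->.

Any route must reach (3,3) and still end at (4,2) within 7 moves, so the order of the required stops is forced.
Route from (4,1): up 2 to (2,1), right 2 to (2,3), down 1 to (3,3), left 1 to (3,2), down 1 to (4,2) — 7 moves in all.
Check: all required cells visited; 7 ≤ 7 moves.

(4,1) -> (3,1) -> (2,1) -> (2,2) -> (2,3) -> (3,3) -> (3,2) -> (4,2)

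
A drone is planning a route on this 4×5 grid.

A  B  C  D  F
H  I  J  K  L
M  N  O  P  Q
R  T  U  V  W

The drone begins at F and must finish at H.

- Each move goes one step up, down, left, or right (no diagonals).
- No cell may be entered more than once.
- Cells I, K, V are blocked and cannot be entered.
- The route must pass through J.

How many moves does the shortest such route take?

Any route passes through J somewhere between F and H. Summing Manhattan distances along the two legs (F → J → H) gives a lower bound of 3 + 2 = 5 moves.
That bound ignores the blocked cells. Measuring each leg by the fewest moves that actually steer around them (F→J: 3; J→H: 4) raises the lower bound to 7.
A route of 7 moves exists: F → D → C → J → O → N → M → H.
Since 7 matches that lower bound, it is optimal.

7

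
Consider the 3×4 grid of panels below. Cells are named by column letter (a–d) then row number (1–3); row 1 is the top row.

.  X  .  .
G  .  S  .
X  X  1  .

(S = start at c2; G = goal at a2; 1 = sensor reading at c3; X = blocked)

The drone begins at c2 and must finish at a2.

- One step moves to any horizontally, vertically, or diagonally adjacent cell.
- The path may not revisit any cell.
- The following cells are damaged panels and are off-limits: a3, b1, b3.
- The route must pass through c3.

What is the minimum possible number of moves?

Any route passes through c3 somewhere between c2 and a2. Summing Chebyshev distances along the two legs (c2 → c3 → a2) gives a lower bound of 1 + 2 = 3 moves.
A route of 3 moves achieves this: c2 → c3 → b2 → a2.
Since 3 matches the lower bound, it is optimal.

3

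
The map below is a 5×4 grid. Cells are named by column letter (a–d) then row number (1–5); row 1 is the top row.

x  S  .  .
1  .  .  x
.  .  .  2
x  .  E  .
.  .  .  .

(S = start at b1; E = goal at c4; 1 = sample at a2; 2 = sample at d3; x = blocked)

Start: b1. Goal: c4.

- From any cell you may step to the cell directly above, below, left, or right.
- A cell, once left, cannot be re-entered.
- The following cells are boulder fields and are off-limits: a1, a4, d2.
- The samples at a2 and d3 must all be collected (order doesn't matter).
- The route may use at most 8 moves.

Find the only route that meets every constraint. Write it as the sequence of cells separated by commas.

The 8-move cap with required stops at a2, d3 leaves no slack for detours.
Route from b1: down 1 to b2, left 1 to a2, down 1 to a3, right 3 to d3, down 1 to d4, left 1 to c4 — 8 moves in all.
Check: all required cells visited; 8 ≤ 8 moves.

b1, b2, a2, a3, b3, c3, d3, d4, c4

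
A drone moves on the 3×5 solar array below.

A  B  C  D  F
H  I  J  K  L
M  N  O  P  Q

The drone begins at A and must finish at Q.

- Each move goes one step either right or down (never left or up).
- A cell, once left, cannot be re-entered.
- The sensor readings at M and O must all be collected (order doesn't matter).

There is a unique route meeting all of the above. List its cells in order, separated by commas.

Moves only go right or down, so the column and row indices never decrease.
Route from A: 2× down (reaching M), 4× right (reaching Q) — 6 moves in all.
Check: all required cells visited.

A, H, M, N, O, P, Q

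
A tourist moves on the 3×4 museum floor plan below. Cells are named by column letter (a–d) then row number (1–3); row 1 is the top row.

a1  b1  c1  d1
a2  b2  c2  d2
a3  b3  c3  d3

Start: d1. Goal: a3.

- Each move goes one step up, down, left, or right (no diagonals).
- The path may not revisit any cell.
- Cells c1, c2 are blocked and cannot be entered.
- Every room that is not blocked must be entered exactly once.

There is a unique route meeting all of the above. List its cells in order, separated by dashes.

Need to visit all 10 open cells exactly once, starting at d1 and ending at a3.
Cell b1 has only two open neighbours (b2 and a1), so the path must pass straight through it: one of those is the cell it's entered from and the other is where it exits.
Route from d1: down 2 to d3, left 2 to b3, up 2 to b1, left 1 to a1, down 2 to a3 — 9 moves in all.
Check: all 10 open cells covered.

d1 - d2 - d3 - c3 - b3 - b2 - b1 - a1 - a2 - a3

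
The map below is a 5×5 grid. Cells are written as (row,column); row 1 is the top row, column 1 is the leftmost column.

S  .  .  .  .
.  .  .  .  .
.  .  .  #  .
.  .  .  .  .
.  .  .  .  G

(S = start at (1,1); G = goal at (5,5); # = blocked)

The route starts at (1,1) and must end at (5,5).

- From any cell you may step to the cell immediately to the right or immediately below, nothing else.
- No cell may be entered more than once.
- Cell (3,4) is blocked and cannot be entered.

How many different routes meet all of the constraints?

A right/down-only route from (1,1) to (5,5) makes exactly 4 down-moves and 4 right-moves in some order.
With no other constraints that would be C(8,4) = 70 routes.
Subtract routes through each blocked cell (inclusion–exclusion for overlaps): − through (3,4): 30 → 40.
That gives 40 routes.

40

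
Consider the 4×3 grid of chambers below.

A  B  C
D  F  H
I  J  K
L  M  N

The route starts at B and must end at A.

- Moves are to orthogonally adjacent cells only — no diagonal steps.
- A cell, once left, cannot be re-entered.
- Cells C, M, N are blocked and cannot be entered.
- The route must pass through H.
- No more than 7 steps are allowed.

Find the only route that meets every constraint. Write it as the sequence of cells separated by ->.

The budget equals the shortest possible length, so every move has to be on a shortest route through the required cells.
Route from B: down to F, right to H, down to K, 2× left (reaching I), 2× up (reaching A) — 7 moves in all.
Check: all required cells visited; 7 ≤ 7 moves.

B -> F -> H -> K -> J -> I -> D -> A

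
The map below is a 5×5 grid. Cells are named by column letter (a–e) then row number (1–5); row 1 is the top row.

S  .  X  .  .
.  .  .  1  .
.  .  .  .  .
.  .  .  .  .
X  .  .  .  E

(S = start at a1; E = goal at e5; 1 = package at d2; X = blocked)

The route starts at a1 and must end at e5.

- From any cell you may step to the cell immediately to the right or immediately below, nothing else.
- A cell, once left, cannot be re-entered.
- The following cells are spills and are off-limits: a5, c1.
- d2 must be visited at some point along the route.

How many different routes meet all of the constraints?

8

A right/down-only route from a1 to e5 makes exactly 4 down-moves and 4 right-moves in some order.
With no other constraints that would be C(8,4) = 70 routes.
Split at d2 and multiply the segment counts (each segment already excludes blocked cells): a1→d2: 2; d2→e5: 4; product = 8.
That gives 8 routes.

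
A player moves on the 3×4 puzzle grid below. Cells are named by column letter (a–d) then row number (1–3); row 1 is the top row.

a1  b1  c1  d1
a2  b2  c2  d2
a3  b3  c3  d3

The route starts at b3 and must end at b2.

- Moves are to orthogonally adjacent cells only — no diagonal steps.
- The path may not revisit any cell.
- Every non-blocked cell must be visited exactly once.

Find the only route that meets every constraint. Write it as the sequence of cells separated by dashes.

Need to visit all 12 open cells exactly once, starting at b3 and ending at b2.
Cell a1 has only two open neighbours (a2 and b1), so the path must pass straight through it: one of those is the cell it's entered from and the other is where it exits.
Route from b3: left 1 to a3, up 2 to a1, right 3 to d1, down 2 to d3, left 1 to c3, up 1 to c2, left 1 to b2 — 11 moves in all.
Check: all 12 open cells covered.

b3 - a3 - a2 - a1 - b1 - c1 - d1 - d2 - d3 - c3 - c2 - b2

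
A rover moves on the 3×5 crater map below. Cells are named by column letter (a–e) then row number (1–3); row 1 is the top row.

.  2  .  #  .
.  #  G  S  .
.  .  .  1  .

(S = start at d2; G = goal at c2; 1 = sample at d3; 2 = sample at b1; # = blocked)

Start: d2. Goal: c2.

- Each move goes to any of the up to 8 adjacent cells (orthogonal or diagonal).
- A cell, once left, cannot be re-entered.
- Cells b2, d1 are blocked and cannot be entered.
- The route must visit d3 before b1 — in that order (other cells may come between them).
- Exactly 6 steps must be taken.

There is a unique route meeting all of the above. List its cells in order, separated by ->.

The waypoints must appear in the order d3, b1, with no cell reused.
Route from d2: down 1 to d3, left 2 to b3, up-left 1 to a2, up-right 1 to b1, down-right 1 to c2 — 6 moves in all.
Check: order respected (1 at step 1, 2 at step 5); 6 moves as required.

d2 -> d3 -> c3 -> b3 -> a2 -> b1 -> c2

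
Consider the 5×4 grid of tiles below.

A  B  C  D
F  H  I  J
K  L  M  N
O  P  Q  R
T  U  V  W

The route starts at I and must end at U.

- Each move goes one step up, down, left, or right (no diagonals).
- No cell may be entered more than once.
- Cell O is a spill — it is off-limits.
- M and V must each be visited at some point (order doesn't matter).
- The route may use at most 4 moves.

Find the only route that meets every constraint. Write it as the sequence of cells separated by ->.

I -> M -> Q -> V -> U

Any route must reach M and V and still end at U within 4 moves, so the order of the required stops is forced.
Route from I: 3× down (reaching V), left to U — 4 moves in all.
Check: all required cells visited; 4 ≤ 4 moves.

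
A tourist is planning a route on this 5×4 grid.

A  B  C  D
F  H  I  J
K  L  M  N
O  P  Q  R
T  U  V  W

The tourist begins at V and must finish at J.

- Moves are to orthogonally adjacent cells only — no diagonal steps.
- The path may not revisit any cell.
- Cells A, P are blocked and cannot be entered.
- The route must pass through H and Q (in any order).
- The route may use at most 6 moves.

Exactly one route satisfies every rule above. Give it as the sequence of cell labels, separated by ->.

V -> Q -> M -> L -> H -> I -> J

The budget equals the shortest possible length, so every move has to be on a shortest route through the required cells.
Route from V: up 2 to M, left 1 to L, up 1 to H, right 2 to J — 6 moves in all.
Check: all required cells visited; 6 ≤ 6 moves.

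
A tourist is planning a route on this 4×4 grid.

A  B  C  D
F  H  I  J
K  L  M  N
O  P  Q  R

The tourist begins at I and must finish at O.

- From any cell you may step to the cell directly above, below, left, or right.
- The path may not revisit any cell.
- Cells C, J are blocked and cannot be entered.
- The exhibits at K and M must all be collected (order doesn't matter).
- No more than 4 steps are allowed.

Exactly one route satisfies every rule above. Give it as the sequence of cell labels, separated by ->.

I -> M -> L -> K -> O

Any route must reach K and M and still end at O within 4 moves, so the order of the required stops is forced.
Route from I: down to M, 2× left (reaching K), down to O — 4 moves in all.
Check: all required cells visited; 4 ≤ 4 moves.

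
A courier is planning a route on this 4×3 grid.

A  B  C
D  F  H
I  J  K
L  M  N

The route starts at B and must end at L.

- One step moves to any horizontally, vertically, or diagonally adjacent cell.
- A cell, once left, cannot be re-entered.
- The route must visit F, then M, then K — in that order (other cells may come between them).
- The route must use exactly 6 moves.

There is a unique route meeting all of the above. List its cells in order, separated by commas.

B, F, I, M, K, J, L

The waypoints must appear in the order F, M, K, with no cell reused.
Route from B: down 1 to F, down-left 1 to I, down-right 1 to M, up-right 1 to K, left 1 to J, down-left 1 to L — 6 moves in all.
Check: order respected (F at step 1, M at step 3, K at step 4); 6 moves as required.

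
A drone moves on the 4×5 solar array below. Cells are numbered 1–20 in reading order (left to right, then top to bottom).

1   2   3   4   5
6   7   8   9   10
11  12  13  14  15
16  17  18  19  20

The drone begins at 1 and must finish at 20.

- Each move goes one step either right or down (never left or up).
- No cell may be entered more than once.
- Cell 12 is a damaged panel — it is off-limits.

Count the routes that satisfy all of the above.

A right/down-only route from 1 to 20 makes exactly 3 down-moves and 4 right-moves in some order.
With no other constraints that would be C(7,3) = 35 routes.
Subtract routes through each blocked cell (inclusion–exclusion for overlaps): − through 12: 12 → 23.
That gives 23 routes.

23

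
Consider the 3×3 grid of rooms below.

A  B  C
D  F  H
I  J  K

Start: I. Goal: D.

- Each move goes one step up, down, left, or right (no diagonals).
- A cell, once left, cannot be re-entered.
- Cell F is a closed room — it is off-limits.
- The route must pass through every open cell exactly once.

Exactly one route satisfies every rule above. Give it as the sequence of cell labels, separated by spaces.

I J K H C B A D

Need to visit all 8 open cells exactly once, starting at I and ending at D.
Route from I: 2× right (reaching K), 2× up (reaching C), 2× left (reaching A), down to D — 7 moves in all.
Check: all 8 open cells covered.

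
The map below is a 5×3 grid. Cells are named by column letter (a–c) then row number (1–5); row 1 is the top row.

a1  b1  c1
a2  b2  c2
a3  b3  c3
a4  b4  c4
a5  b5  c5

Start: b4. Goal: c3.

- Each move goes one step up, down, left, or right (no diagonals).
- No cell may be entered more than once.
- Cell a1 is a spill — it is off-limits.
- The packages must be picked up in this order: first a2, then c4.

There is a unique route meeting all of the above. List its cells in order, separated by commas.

b4, b3, b2, a2, a3, a4, a5, b5, c5, c4, c3

The waypoints must appear in the order a2, c4, with no cell reused.
Route from b4: up 2 to b2, left 1 to a2, down 3 to a5, right 2 to c5, up 2 to c3 — 10 moves in all.
Check: order respected (a2 at step 3, c4 at step 9).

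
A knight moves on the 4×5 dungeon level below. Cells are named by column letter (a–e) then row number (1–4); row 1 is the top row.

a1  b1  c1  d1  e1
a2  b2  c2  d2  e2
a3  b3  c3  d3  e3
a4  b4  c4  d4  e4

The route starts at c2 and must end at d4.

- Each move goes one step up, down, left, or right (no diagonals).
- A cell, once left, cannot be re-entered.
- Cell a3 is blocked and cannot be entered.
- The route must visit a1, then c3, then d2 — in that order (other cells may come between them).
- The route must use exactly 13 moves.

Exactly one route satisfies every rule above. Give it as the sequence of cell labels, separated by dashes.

The waypoints must appear in the order a1, c3, d2, with no cell reused.
Route from c2: up 1 to c1, left 2 to a1, down 1 to a2, right 1 to b2, down 1 to b3, right 2 to d3, up 1 to d2, right 1 to e2, down 2 to e4, left 1 to d4 — 13 moves in all.
Check: order respected (a1 at step 3, c3 at step 7, d2 at step 9); 13 moves as required.

c2 - c1 - b1 - a1 - a2 - b2 - b3 - c3 - d3 - d2 - e2 - e3 - e4 - d4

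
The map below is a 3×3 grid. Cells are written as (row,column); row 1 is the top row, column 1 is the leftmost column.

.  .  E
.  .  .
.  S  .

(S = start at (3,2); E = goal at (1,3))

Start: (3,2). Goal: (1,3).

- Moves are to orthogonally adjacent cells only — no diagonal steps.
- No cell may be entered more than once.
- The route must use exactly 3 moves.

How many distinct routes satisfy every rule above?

Need simple routes of exactly 3 moves from (3,2) to (1,3) (Manhattan distance 3, so 0 moves are spent on a detour and 0 undoing it).
Enumerating: (3,2) (2,2) (1,2) (1,3) | (3,2) (2,2) (2,3) (1,3) | (3,2) (3,3) (2,3) (1,3).
That gives 3 routes.

3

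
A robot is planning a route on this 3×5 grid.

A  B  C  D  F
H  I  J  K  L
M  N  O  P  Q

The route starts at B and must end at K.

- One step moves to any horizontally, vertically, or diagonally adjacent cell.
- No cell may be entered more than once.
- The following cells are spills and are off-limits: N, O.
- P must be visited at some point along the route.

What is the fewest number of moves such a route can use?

Any route passes through P somewhere between B and K. Summing Chebyshev distances along the two legs (B → P → K) gives a lower bound of 2 + 1 = 3 moves.
A route of 3 moves achieves this: B → J → P → K.
Since 3 matches the lower bound, it is optimal.

3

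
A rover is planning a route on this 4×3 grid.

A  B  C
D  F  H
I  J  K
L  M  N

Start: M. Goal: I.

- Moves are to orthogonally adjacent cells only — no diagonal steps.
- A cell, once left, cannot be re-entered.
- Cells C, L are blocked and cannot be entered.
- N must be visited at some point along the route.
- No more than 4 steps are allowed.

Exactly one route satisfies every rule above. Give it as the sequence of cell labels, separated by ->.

Any route must reach N and still end at I within 4 moves, so the order of the required stops is forced.
Route from M: right 1 to N, up 1 to K, left 2 to I — 4 moves in all.
Check: all required cells visited; 4 ≤ 4 moves.

M -> N -> K -> J -> I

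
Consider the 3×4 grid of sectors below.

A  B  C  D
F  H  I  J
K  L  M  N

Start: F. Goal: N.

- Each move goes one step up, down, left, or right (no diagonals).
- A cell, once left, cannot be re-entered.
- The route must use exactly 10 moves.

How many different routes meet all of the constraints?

4

Need simple routes of exactly 10 moves from F to N (Manhattan distance 4, so 3 moves are spent on a detour and 3 undoing it).
Enumerating: F A B H L M I C D J N | F A B C D J I H L M N | F K L H B C D J I M N | F K L M I H B C D J N.
That gives 4 routes.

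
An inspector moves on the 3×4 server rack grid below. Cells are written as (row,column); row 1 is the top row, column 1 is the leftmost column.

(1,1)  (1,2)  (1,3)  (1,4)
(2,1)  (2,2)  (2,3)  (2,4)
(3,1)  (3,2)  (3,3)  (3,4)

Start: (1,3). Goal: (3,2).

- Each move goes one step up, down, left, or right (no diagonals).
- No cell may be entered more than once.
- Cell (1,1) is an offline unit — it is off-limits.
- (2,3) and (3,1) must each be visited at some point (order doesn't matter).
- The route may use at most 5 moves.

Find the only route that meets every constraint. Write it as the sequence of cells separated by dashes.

Any route must reach (2,3) and (3,1) and still end at (3,2) within 5 moves, so the order of the required stops is forced.
Route from (1,3): down to (2,3), 2× left (reaching (2,1)), down to (3,1), right to (3,2) — 5 moves in all.
Check: all required cells visited; 5 ≤ 5 moves.

(1,3) - (2,3) - (2,2) - (2,1) - (3,1) - (3,2)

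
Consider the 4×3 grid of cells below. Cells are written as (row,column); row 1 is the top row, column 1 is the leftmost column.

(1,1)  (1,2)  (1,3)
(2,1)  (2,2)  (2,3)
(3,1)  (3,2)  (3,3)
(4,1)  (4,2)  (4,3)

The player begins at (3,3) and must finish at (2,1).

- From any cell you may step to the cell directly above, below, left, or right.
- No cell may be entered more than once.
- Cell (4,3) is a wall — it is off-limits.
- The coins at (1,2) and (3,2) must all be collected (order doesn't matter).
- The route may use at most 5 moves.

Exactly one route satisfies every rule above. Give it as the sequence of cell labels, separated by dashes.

(3,3) - (3,2) - (2,2) - (1,2) - (1,1) - (2,1)

The 5-move cap with required stops at (1,2), (3,2) leaves no slack for detours.
Route from (3,3): left 1 to (3,2), up 2 to (1,2), left 1 to (1,1), down 1 to (2,1) — 5 moves in all.
Check: all required cells visited; 5 ≤ 5 moves.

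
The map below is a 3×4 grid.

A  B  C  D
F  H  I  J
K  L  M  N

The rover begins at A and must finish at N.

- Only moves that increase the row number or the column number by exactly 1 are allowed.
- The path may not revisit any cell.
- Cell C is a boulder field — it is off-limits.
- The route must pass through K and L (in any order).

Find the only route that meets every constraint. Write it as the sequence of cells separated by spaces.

A F K L M N

Moves only go right or down, so the column and row indices never decrease.
Route from A: down 2 to K, right 3 to N — 5 moves in all.
Check: all required cells visited.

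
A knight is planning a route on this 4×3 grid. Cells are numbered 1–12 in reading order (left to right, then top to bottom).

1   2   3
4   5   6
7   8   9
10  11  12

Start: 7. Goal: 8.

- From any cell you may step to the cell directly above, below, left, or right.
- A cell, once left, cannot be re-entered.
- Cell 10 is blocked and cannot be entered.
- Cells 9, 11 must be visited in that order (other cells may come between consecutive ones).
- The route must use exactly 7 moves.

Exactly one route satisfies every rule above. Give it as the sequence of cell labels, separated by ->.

The waypoints must appear in the order 9, 11, with no cell reused.
Route from 7: up 1 to 4, right 2 to 6, down 2 to 12, left 1 to 11, up 1 to 8 — 7 moves in all.
Check: order respected (9 at step 4, 11 at step 6); 7 moves as required.

7 -> 4 -> 5 -> 6 -> 9 -> 12 -> 11 -> 8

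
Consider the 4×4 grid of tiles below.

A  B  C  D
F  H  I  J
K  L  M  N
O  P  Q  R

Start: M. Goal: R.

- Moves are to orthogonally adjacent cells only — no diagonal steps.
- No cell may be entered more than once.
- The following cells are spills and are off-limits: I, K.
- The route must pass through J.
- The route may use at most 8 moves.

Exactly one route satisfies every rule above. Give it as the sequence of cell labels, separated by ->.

M -> L -> H -> B -> C -> D -> J -> N -> R

The 8-move cap with required stops at J leaves no slack for detours.
Route from M: left to L, 2× up (reaching B), 2× right (reaching D), 3× down (reaching R) — 8 moves in all.
Check: all required cells visited; 8 ≤ 8 moves.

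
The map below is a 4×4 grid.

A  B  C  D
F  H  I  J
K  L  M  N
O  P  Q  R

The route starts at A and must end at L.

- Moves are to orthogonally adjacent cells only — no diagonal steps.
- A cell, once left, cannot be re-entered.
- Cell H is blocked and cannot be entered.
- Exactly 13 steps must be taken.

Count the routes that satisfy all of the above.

2

Need simple routes of exactly 13 moves from A to L (Manhattan distance 3, so 5 moves are spent on a detour and 5 undoing it).
Enumerating: A F K O P Q R N J D C I M L | A B C D J I M N R Q P O K L.
That gives 2 routes.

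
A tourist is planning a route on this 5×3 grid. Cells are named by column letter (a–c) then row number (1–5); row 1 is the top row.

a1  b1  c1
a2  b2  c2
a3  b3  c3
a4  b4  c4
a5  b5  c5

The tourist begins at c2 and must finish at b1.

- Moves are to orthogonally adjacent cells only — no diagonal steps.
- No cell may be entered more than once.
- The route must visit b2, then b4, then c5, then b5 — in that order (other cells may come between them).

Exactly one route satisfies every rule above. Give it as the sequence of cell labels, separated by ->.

The waypoints must appear in the order b2, b4, c5, b5, with no cell reused.
Route from c2: left 1 to b2, down 2 to b4, right 1 to c4, down 1 to c5, left 2 to a5, up 4 to a1, right 1 to b1 — 12 moves in all.
Check: order respected (b2 at step 1, b4 at step 3, c5 at step 5, b5 at step 6).

c2 -> b2 -> b3 -> b4 -> c4 -> c5 -> b5 -> a5 -> a4 -> a3 -> a2 -> a1 -> b1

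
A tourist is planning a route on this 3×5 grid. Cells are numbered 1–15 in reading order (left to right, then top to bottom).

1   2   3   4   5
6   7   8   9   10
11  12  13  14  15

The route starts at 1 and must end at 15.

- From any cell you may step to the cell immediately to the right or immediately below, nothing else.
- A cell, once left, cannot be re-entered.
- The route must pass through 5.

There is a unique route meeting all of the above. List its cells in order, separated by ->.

1 -> 2 -> 3 -> 4 -> 5 -> 10 -> 15

Moves only go right or down, so the column and row indices never decrease.
Route from 1: 4× right (reaching 5), 2× down (reaching 15) — 6 moves in all.
Check: all required cells visited.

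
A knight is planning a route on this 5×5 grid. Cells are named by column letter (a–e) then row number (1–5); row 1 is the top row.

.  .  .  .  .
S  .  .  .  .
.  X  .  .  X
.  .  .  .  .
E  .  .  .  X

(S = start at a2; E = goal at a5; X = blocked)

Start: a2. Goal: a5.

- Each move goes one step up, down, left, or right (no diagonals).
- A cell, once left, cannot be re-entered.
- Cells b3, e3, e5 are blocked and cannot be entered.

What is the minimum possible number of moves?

3

The Manhattan distance from a2 to a5 is |2−5| + |1−1| = 3, so at least 3 moves are needed.
A route of 3 moves achieves this: a2 → a3 → a4 → a5.
Since 3 matches the lower bound, it is optimal.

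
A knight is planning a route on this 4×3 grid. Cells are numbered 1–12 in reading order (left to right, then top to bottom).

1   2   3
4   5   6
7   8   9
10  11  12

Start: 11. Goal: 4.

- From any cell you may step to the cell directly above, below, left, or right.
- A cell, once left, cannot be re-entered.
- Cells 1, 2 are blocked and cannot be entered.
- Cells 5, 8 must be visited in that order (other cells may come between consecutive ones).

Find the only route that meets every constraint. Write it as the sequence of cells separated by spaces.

The waypoints must appear in the order 5, 8, with no cell reused.
Route from 11: right to 12, 2× up (reaching 6), left to 5, down to 8, left to 7, up to 4 — 7 moves in all.
Check: order respected (5 at step 4, 8 at step 5).

11 12 9 6 5 8 7 4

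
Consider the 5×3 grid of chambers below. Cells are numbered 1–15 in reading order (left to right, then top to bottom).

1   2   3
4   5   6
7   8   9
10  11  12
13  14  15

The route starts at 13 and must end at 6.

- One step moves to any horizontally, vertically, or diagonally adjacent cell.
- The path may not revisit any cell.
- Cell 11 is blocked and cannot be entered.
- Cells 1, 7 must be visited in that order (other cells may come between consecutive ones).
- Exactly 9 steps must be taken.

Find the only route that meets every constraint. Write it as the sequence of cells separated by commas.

13, 14, 12, 9, 5, 1, 4, 7, 8, 6

The waypoints must appear in the order 1, 7, with no cell reused.
Route from 13: right to 14, up-right to 12, up to 9, 2× up-left (reaching 1), 2× down (reaching 7), right to 8, up-right to 6 — 9 moves in all.
Check: order respected (1 at step 5, 7 at step 7); 9 moves as required.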